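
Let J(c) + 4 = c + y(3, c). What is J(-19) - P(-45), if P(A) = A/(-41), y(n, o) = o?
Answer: -1767/41 ≈ -43.098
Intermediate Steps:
P(A) = -A/41 (P(A) = A*(-1/41) = -A/41)
J(c) = -4 + 2*c (J(c) = -4 + (c + c) = -4 + 2*c)
J(-19) - P(-45) = (-4 + 2*(-19)) - (-1)*(-45)/41 = (-4 - 38) - 1*45/41 = -42 - 45/41 = -1767/41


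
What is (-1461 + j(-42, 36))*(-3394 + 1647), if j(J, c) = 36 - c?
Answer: 2552367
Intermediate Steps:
(-1461 + j(-42, 36))*(-3394 + 1647) = (-1461 + (36 - 1*36))*(-3394 + 1647) = (-1461 + (36 - 36))*(-1747) = (-1461 + 0)*(-1747) = -1461*(-1747) = 2552367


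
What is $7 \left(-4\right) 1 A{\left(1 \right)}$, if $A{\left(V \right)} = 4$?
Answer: $-112$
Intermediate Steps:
$7 \left(-4\right) 1 A{\left(1 \right)} = 7 \left(-4\right) 1 \cdot 4 = \left(-28\right) 1 \cdot 4 = \left(-28\right) 4 = -112$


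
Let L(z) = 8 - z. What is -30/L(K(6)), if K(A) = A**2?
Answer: 15/14 ≈ 1.0714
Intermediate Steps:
-30/L(K(6)) = -30/(8 - 1*6**2) = -30/(8 - 1*36) = -30/(8 - 36) = -30/(-28) = -1/28*(-30) = 15/14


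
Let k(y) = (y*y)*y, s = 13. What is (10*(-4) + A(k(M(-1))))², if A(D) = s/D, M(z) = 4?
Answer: 6487209/4096 ≈ 1583.8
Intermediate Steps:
k(y) = y³ (k(y) = y²*y = y³)
A(D) = 13/D
(10*(-4) + A(k(M(-1))))² = (10*(-4) + 13/(4³))² = (-40 + 13/64)² = (-2547/64)² = 6487209/4096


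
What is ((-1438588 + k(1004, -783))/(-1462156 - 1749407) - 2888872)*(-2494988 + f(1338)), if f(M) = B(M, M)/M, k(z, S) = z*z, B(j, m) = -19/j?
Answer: 1151126130524622334493809/159707816427 ≈ 7.2077e+12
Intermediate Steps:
k(z, S) = z²
f(M) = -19/M² (f(M) = (-19/M)/M = -19/M²)
((-1438588 + k(1004, -783))/(-1462156 - 1749407) - 2888872)*(-2494988 + f(1338)) = ((-1438588 + 1004²)/(-1462156 - 1749407) - 2888872)*(-2494988 - 19/1338²) = ((-1438588 + 1008016)/(-3211563) - 2888872)*(-2494988 - 19*1/1790244) = (-430572*(-1/3211563) - 2888872)*(-2494988 - 19/1790244) = (143524/1070521 - 2888872)*(-4466637297091/1790244) = -3092597998788/1070521*(-4466637297091/1790244) = 1151126130524622334493809/159707816427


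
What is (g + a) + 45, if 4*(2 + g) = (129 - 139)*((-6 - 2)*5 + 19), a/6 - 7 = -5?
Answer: 215/2 ≈ 107.50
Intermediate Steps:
a = 12 (a = 42 + 6*(-5) = 42 - 30 = 12)
g = 101/2 (g = -2 + ((129 - 139)*((-6 - 2)*5 + 19))/4 = -2 + (-10*(-8*5 + 19))/4 = -2 + (-10*(-40 + 19))/4 = -2 + (-10*(-21))/4 = -2 + (1/4)*210 = -2 + 105/2 = 101/2 ≈ 50.500)
(g + a) + 45 = (101/2 + 12) + 45 = 125/2 + 45 = 215/2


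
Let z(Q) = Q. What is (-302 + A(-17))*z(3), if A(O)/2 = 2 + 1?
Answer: -888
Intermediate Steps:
A(O) = 6 (A(O) = 2*(2 + 1) = 2*3 = 6)
(-302 + A(-17))*z(3) = (-302 + 6)*3 = -296*3 = -888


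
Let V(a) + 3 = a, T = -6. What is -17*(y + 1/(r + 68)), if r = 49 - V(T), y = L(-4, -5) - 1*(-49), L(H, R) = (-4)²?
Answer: -139247/126 ≈ -1105.1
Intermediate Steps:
L(H, R) = 16
y = 65 (y = 16 - 1*(-49) = 16 + 49 = 65)
V(a) = -3 + a
r = 58 (r = 49 - (-3 - 6) = 49 - 1*(-9) = 49 + 9 = 58)
-17*(y + 1/(r + 68)) = -17*(65 + 1/(58 + 68)) = -17*(65 + 1/126) = -17*8191/126 = -139247/126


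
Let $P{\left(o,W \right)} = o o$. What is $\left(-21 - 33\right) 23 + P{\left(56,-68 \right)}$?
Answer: $1894$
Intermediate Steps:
$P{\left(o,W \right)} = o^{2}$
$\left(-21 - 33\right) 23 + P{\left(56,-68 \right)} = \left(-21 - 33\right) 23 + 56^{2} = \left(-54\right) 23 + 3136 = -1242 + 3136 = 1894$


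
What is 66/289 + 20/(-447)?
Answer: 23722/129183 ≈ 0.18363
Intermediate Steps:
66/289 + 20/(-447) = 66*(1/289) + 20*(-1/447) = 66/289 - 20/447 = 23722/129183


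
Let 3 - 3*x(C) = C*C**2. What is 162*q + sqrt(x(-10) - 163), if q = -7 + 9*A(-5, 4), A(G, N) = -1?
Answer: -2592 + sqrt(1542)/3 ≈ -2578.9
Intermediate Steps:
x(C) = 1 - C**3/3 (x(C) = 1 - C*C**2/3 = 1 - C**3/3)
q = -16 (q = -7 + 9*(-1) = -7 - 9 = -16)
162*q + sqrt(x(-10) - 163) = 162*(-16) + sqrt((1 - 1/3*(-10)**3) - 163) = -2592 + sqrt((1 - 1/3*(-1000)) - 163) = -2592 + sqrt((1 + 1000/3) - 163) = -2592 + sqrt(1003/3 - 163) = -2592 + sqrt(514/3) = -2592 + sqrt(1542)/3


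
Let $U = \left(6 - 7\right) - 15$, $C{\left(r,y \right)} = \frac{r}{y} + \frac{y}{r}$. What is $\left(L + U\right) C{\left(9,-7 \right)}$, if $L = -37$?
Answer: $\frac{6890}{63} \approx 109.37$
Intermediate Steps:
$U = -16$ ($U = \left(6 - 7\right) - 15 = -1 - 15 = -16$)
$\left(L + U\right) C{\left(9,-7 \right)} = \left(-37 - 16\right) \left(\frac{9}{-7} - \frac{7}{9}\right) = - 53 \left(9 \left(- \frac{1}{7}\right) - \frac{7}{9}\right) = - 53 \left(- \frac{9}{7} - \frac{7}{9}\right) = \left(-53\right) \left(- \frac{130}{63}\right) = \frac{6890}{63}$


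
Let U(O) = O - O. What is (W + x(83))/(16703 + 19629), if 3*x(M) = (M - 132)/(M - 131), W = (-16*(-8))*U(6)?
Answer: 49/5231808 ≈ 9.3658e-6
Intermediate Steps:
U(O) = 0
W = 0 (W = -16*(-8)*0 = 128*0 = 0)
x(M) = (-132 + M)/(3*(-131 + M)) (x(M) = ((M - 132)/(M - 131))/3 = ((-132 + M)/(-131 + M))/3 = (-132 + M)/(3*(-131 + M)))
(W + x(83))/(16703 + 19629) = (0 + (-132 + 83)/(3*(-131 + 83)))/(16703 + 19629) = (0 + (⅓)*(-49)/(-48))/36332 = (0 + (⅓)*(-1/48)*(-49))*(1/36332) = (0 + 49/144)*(1/36332) = (49/144)*(1/36332) = 49/5231808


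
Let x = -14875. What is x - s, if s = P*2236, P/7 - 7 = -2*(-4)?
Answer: -249655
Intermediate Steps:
P = 105 (P = 49 + 7*(-2*(-4)) = 49 + 7*8 = 49 + 56 = 105)
s = 234780 (s = 105*2236 = 234780)
x - s = -14875 - 1*234780 = -14875 - 234780 = -249655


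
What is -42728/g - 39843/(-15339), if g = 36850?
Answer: 135468293/94207025 ≈ 1.4380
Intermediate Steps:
-42728/g - 39843/(-15339) = -42728/36850 - 39843/(-15339) = -42728*1/36850 - 39843*(-1/15339) = -21364/18425 + 13281/5113 = 135468293/94207025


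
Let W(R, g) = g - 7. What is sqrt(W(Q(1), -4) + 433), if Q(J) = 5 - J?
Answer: sqrt(422) ≈ 20.543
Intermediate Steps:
W(R, g) = -7 + g
sqrt(W(Q(1), -4) + 433) = sqrt((-7 - 4) + 433) = sqrt(-11 + 433) = sqrt(422)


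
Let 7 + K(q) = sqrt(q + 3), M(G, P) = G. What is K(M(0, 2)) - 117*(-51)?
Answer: 5960 + sqrt(3) ≈ 5961.7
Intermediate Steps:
K(q) = -7 + sqrt(3 + q) (K(q) = -7 + sqrt(q + 3) = -7 + sqrt(3 + q))
K(M(0, 2)) - 117*(-51) = (-7 + sqrt(3 + 0)) - 117*(-51) = (-7 + sqrt(3)) + 5967 = 5960 + sqrt(3)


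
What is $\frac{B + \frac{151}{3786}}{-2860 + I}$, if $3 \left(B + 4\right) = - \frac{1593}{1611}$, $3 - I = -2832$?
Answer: $\frac{2907121}{16942350} \approx 0.17159$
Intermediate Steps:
$I = 2835$ ($I = 3 - -2832 = 3 + 2832 = 2835$)
$B = - \frac{775}{179}$ ($B = -4 + \frac{\left(-1593\right) \frac{1}{1611}}{3} = -4 + \frac{1}{3} \left(- \frac{177}{179}\right) = -4 - \frac{59}{179} = - \frac{775}{179} \approx -4.3296$)
$\frac{B + \frac{151}{3786}}{-2860 + I} = \frac{- \frac{775}{179} + \frac{151}{3786}}{-2860 + 2835} = \frac{- \frac{775}{179} + 151 \cdot \frac{1}{3786}}{-25} = \left(- \frac{775}{179} + \frac{151}{3786}\right) \left(- \frac{1}{25}\right) = \left(- \frac{2907121}{677694}\right) \left(- \frac{1}{25}\right) = \frac{2907121}{16942350}$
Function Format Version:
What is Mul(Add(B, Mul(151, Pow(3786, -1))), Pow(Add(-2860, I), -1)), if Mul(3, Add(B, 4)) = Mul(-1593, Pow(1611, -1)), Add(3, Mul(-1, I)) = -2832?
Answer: Rational(2907121, 16942350) ≈ 0.17159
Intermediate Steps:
I = 2835 (I = Add(3, Mul(-1, -2832)) = Add(3, 2832) = 2835)
B = Rational(-775, 179) (B = Add(-4, Mul(Rational(1, 3), Mul(-1593, Pow(1611, -1)))) = Add(-4, Mul(Rational(1, 3), Mul(-1593, Rational(1, 1611)))) = Add(-4, Mul(Rational(1, 3), Rational(-177, 179))) = Add(-4, Rational(-59, 179)) = Rational(-775, 179) ≈ -4.3296)
Mul(Add(B, Mul(151, Pow(3786, -1))), Pow(Add(-2860, I), -1)) = Mul(Add(Rational(-775, 179), Mul(151, Pow(3786, -1))), Pow(Add(-2860, 2835), -1)) = Mul(Add(Rational(-775, 179), Mul(151, Rational(1, 3786))), Pow(-25, -1)) = Mul(Add(Rational(-775, 179), Rational(151, 3786)), Rational(-1, 25)) = Mul(Rational(-2907121, 677694), Rational(-1, 25)) = Rational(2907121, 16942350)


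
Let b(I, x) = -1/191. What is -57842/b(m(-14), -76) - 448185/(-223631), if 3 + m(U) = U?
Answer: 2470635929867/223631 ≈ 1.1048e+7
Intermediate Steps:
m(U) = -3 + U
b(I, x) = -1/191 (b(I, x) = -1*1/191 = -1/191)
-57842/b(m(-14), -76) - 448185/(-223631) = -57842/(-1/191) - 448185/(-223631) = -57842*(-191) - 448185*(-1/223631) = 11047822 + 448185/223631 = 2470635929867/223631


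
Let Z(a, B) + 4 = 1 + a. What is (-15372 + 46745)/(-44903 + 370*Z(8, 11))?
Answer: -31373/43053 ≈ -0.72871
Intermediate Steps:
Z(a, B) = -3 + a (Z(a, B) = -4 + (1 + a) = -3 + a)
(-15372 + 46745)/(-44903 + 370*Z(8, 11)) = (-15372 + 46745)/(-44903 + 370*(-3 + 8)) = 31373/(-44903 + 370*5) = 31373/(-44903 + 1850) = 31373/(-43053) = 31373*(-1/43053) = -31373/43053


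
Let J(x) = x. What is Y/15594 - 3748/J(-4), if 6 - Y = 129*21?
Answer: 4869625/5198 ≈ 936.83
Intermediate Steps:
Y = -2703 (Y = 6 - 129*21 = 6 - 1*2709 = 6 - 2709 = -2703)
Y/15594 - 3748/J(-4) = -2703/15594 - 3748/(-4) = -2703*1/15594 - 3748*(-1/4) = -901/5198 + 937 = 4869625/5198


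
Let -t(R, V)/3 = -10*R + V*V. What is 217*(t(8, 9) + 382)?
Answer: 82243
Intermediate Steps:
t(R, V) = -3*V² + 30*R (t(R, V) = -3*(-10*R + V*V) = -3*(-10*R + V²) = -3*(V² - 10*R) = -3*V² + 30*R)
217*(t(8, 9) + 382) = 217*((-3*9² + 30*8) + 382) = 217*((-3*81 + 240) + 382) = 217*((-243 + 240) + 382) = 217*(-3 + 382) = 217*379 = 82243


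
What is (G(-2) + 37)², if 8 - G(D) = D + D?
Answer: 2401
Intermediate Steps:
G(D) = 8 - 2*D (G(D) = 8 - (D + D) = 8 - 2*D)
(G(-2) + 37)² = ((8 - 2*(-2)) + 37)² = ((8 + 4) + 37)² = (12 + 37)² = 49² = 2401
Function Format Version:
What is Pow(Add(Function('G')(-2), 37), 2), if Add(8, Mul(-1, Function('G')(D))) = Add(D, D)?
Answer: 2401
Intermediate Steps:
Function('G')(D) = Add(8, Mul(-2, D)) (Function('G')(D) = Add(8, Mul(-1, Add(D, D))) = Add(8, Mul(-1, Mul(2, D))) = Add(8, Mul(-2, D)))
Pow(Add(Function('G')(-2), 37), 2) = Pow(Add(Add(8, Mul(-2, -2)), 37), 2) = Pow(Add(Add(8, 4), 37), 2) = Pow(Add(12, 37), 2) = Pow(49, 2) = 2401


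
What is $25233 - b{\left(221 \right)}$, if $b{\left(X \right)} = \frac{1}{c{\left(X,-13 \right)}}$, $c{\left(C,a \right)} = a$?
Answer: $\frac{328030}{13} \approx 25233.0$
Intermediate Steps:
$b{\left(X \right)} = - \frac{1}{13}$ ($b{\left(X \right)} = \frac{1}{-13} = - \frac{1}{13}$)
$25233 - b{\left(221 \right)} = 25233 - - \frac{1}{13} = 25233 + \frac{1}{13} = \frac{328030}{13}$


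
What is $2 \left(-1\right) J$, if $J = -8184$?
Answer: $16368$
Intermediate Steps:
$2 \left(-1\right) J = 2 \left(-1\right) \left(-8184\right) = \left(-2\right) \left(-8184\right) = 16368$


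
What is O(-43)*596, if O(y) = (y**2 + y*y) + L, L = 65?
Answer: 2242748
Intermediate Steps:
O(y) = 65 + 2*y**2 (O(y) = (y**2 + y*y) + 65 = (y**2 + y**2) + 65 = 2*y**2 + 65 = 65 + 2*y**2)
O(-43)*596 = (65 + 2*(-43)**2)*596 = (65 + 2*1849)*596 = (65 + 3698)*596 = 3763*596 = 2242748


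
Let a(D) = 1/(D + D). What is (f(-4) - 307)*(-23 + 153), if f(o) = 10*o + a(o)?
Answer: -180505/4 ≈ -45126.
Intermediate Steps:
a(D) = 1/(2*D)
f(o) = 1/(2*o) + 10*o (f(o) = 10*o + 1/(2*o) = 1/(2*o) + 10*o)
(f(-4) - 307)*(-23 + 153) = (((½)/(-4) + 10*(-4)) - 307)*(-23 + 153) = (((½)*(-¼) - 40) - 307)*130 = ((-⅛ - 40) - 307)*130 = (-321/8 - 307)*130 = -2777/8*130 = -180505/4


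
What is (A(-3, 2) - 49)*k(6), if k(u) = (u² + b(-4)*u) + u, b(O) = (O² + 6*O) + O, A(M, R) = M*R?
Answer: 1650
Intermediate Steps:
b(O) = O² + 7*O
k(u) = u² - 11*u (k(u) = (u² + (-4*(7 - 4))*u) + u = (u² + (-4*3)*u) + u = (u² - 12*u) + u = u² - 11*u)
(A(-3, 2) - 49)*k(6) = (-3*2 - 49)*(6*(-11 + 6)) = (-6 - 49)*(6*(-5)) = -55*(-30) = 1650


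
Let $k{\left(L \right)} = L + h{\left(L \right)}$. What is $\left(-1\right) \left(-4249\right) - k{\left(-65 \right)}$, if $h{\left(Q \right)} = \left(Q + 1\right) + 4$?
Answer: $4374$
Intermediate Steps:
$h{\left(Q \right)} = 5 + Q$ ($h{\left(Q \right)} = \left(1 + Q\right) + 4 = 5 + Q$)
$k{\left(L \right)} = 5 + 2 L$ ($k{\left(L \right)} = L + \left(5 + L\right) = 5 + 2 L$)
$\left(-1\right) \left(-4249\right) - k{\left(-65 \right)} = \left(-1\right) \left(-4249\right) - \left(5 + 2 \left(-65\right)\right) = 4249 - \left(5 - 130\right) = 4249 - -125 = 4249 + 125 = 4374$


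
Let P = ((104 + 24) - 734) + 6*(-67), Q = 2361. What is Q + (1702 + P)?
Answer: 3055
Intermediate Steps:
P = -1008 (P = (128 - 734) - 402 = -606 - 402 = -1008)
Q + (1702 + P) = 2361 + (1702 - 1008) = 2361 + 694 = 3055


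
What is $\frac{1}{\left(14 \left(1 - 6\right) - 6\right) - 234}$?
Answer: $- \frac{1}{310} \approx -0.0032258$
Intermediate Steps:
$\frac{1}{\left(14 \left(1 - 6\right) - 6\right) - 234} = \frac{1}{\left(14 \left(-5\right) - 6\right) - 234} = \frac{1}{\left(-70 - 6\right) - 234} = \frac{1}{-76 - 234} = \frac{1}{-310} = - \frac{1}{310}$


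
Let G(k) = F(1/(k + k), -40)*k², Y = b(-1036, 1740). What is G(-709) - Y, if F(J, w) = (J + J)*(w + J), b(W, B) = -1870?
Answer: 60461/2 ≈ 30231.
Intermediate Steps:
Y = -1870
F(J, w) = 2*J*(J + w) (F(J, w) = (2*J)*(J + w) = 2*J*(J + w))
G(k) = k*(-40 + 1/(2*k)) (G(k) = (2*(1/(k + k) - 40)/(k + k))*k² = (2*(1/(2*k) - 40)/((2*k)))*k² = (2*(1/(2*k))*(1/(2*k) - 40))*k² = (2*(1/(2*k))*(-40 + 1/(2*k)))*k² = ((-40 + 1/(2*k))/k)*k² = k*(-40 + 1/(2*k)))
G(-709) - Y = (½ - 40*(-709)) - 1*(-1870) = (½ + 28360) + 1870 = 56721/2 + 1870 = 60461/2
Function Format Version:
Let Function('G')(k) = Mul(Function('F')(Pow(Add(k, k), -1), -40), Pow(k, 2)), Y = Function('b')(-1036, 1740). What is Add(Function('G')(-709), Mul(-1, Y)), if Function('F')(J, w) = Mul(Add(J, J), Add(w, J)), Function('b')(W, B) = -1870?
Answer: Rational(60461, 2) ≈ 30231.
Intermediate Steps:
Y = -1870
Function('F')(J, w) = Mul(2, J, Add(J, w)) (Function('F')(J, w) = Mul(Mul(2, J), Add(J, w)) = Mul(2, J, Add(J, w)))
Function('G')(k) = Mul(k, Add(-40, Mul(Rational(1, 2), Pow(k, -1)))) (Function('G')(k) = Mul(Mul(2, Pow(Add(k, k), -1), Add(Pow(Add(k, k), -1), -40)), Pow(k, 2)) = Mul(Mul(2, Pow(Mul(2, k), -1), Add(Pow(Mul(2, k), -1), -40)), Pow(k, 2)) = Mul(Mul(2, Mul(Rational(1, 2), Pow(k, -1)), Add(Mul(Rational(1, 2), Pow(k, -1)), -40)), Pow(k, 2)) = Mul(Mul(2, Mul(Rational(1, 2), Pow(k, -1)), Add(-40, Mul(Rational(1, 2), Pow(k, -1)))), Pow(k, 2)) = Mul(Mul(Pow(k, -1), Add(-40, Mul(Rational(1, 2), Pow(k, -1)))), Pow(k, 2)) = Mul(k, Add(-40, Mul(Rational(1, 2), Pow(k, -1)))))
Add(Function('G')(-709), Mul(-1, Y)) = Add(Add(Rational(1, 2), Mul(-40, -709)), Mul(-1, -1870)) = Add(Add(Rational(1, 2), 28360), 1870) = Add(Rational(56721, 2), 1870) = Rational(60461, 2)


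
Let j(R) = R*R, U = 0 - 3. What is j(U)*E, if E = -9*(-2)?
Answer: 162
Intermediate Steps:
E = 18
U = -3
j(R) = R**2
j(U)*E = (-3)**2*18 = 9*18 = 162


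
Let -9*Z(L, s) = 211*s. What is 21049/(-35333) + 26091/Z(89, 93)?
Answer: -2903301418/231113153 ≈ -12.562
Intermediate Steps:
Z(L, s) = -211*s/9
21049/(-35333) + 26091/Z(89, 93) = 21049/(-35333) + 26091/((-211/9*93)) = 21049*(-1/35333) + 26091/(-6541/3) = -21049/35333 + 26091*(-3/6541) = -21049/35333 - 78273/6541 = -2903301418/231113153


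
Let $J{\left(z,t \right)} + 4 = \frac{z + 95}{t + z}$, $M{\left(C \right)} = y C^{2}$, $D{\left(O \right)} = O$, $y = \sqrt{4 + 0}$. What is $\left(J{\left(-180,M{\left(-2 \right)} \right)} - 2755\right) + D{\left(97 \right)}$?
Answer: $- \frac{457779}{172} \approx -2661.5$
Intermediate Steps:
$y = 2$ ($y = \sqrt{4} = 2$)
$M{\left(C \right)} = 2 C^{2}$
$J{\left(z,t \right)} = -4 + \frac{95 + z}{t + z}$ ($J{\left(z,t \right)} = -4 + \frac{z + 95}{t + z} = -4 + \frac{95 + z}{t + z}$)
$\left(J{\left(-180,M{\left(-2 \right)} \right)} - 2755\right) + D{\left(97 \right)} = \left(\frac{95 - 4 \cdot 2 \left(-2\right)^{2} - -540}{2 \left(-2\right)^{2} - 180} - 2755\right) + 97 = \left(\frac{95 - 4 \cdot 2 \cdot 4 + 540}{2 \cdot 4 - 180} - 2755\right) + 97 = \left(\frac{95 - 32 + 540}{8 - 180} - 2755\right) + 97 = \left(\frac{95 - 32 + 540}{-172} - 2755\right) + 97 = \left(\left(- \frac{1}{172}\right) 603 - 2755\right) + 97 = \left(- \frac{603}{172} - 2755\right) + 97 = - \frac{474463}{172} + 97 = - \frac{457779}{172}$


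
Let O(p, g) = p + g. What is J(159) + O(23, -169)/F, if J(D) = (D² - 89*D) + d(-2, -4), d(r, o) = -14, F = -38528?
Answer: 214138697/19264 ≈ 11116.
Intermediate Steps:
J(D) = -14 + D² - 89*D (J(D) = (D² - 89*D) - 14 = -14 + D² - 89*D)
O(p, g) = g + p
J(159) + O(23, -169)/F = (-14 + 159² - 89*159) + (-169 + 23)/(-38528) = (-14 + 25281 - 14151) - 146*(-1/38528) = 11116 + 73/19264 = 214138697/19264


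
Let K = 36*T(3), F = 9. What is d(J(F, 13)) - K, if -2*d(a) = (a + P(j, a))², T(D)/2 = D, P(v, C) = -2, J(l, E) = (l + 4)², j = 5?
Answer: -28321/2 ≈ -14161.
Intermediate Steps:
J(l, E) = (4 + l)²
T(D) = 2*D
d(a) = -(-2 + a)²/2 (d(a) = -(a - 2)²/2 = -(-2 + a)²/2)
K = 216 (K = 36*(2*3) = 36*6 = 216)
d(J(F, 13)) - K = -(-2 + (4 + 9)²)²/2 - 1*216 = -(-2 + 13²)²/2 - 216 = -(-2 + 169)²/2 - 216 = -½*167² - 216 = -½*27889 - 216 = -27889/2 - 216 = -28321/2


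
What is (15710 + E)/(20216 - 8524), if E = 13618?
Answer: 7332/2923 ≈ 2.5084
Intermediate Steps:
(15710 + E)/(20216 - 8524) = (15710 + 13618)/(20216 - 8524) = 29328/11692 = 29328*(1/11692) = 7332/2923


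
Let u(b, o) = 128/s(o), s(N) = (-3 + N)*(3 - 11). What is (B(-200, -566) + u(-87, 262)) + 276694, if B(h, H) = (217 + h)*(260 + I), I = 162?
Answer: 73521796/259 ≈ 2.8387e+5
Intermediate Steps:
B(h, H) = 91574 + 422*h (B(h, H) = (217 + h)*(260 + 162) = (217 + h)*422 = 91574 + 422*h)
s(N) = 24 - 8*N (s(N) = (-3 + N)*(-8) = 24 - 8*N)
u(b, o) = 128/(24 - 8*o)
(B(-200, -566) + u(-87, 262)) + 276694 = ((91574 + 422*(-200)) - 16/(-3 + 262)) + 276694 = ((91574 - 84400) - 16/259) + 276694 = (7174 - 16*1/259) + 276694 = (7174 - 16/259) + 276694 = 1858050/259 + 276694 = 73521796/259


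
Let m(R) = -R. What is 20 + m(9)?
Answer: 11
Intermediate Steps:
20 + m(9) = 20 - 1*9 = 20 - 9 = 11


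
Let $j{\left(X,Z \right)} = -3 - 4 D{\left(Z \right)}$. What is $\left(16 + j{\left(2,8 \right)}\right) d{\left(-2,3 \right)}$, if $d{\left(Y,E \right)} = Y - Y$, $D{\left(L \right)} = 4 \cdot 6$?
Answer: $0$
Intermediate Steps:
$D{\left(L \right)} = 24$
$j{\left(X,Z \right)} = -99$ ($j{\left(X,Z \right)} = -3 - 96 = -99$)
$d{\left(Y,E \right)} = 0$
$\left(16 + j{\left(2,8 \right)}\right) d{\left(-2,3 \right)} = \left(16 - 99\right) 0 = \left(-83\right) 0 = 0$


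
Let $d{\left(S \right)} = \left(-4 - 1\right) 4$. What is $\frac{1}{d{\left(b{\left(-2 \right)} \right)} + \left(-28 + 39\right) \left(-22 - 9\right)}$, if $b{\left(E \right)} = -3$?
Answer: $- \frac{1}{361} \approx -0.0027701$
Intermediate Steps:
$d{\left(S \right)} = -20$ ($d{\left(S \right)} = \left(-5\right) 4 = -20$)
$\frac{1}{d{\left(b{\left(-2 \right)} \right)} + \left(-28 + 39\right) \left(-22 - 9\right)} = \frac{1}{-20 + \left(-28 + 39\right) \left(-22 - 9\right)} = \frac{1}{-20 + 11 \left(-31\right)} = \frac{1}{-20 - 341} = \frac{1}{-361} = - \frac{1}{361}$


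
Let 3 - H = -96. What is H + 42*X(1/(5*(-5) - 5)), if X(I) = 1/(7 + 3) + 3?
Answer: 1146/5 ≈ 229.20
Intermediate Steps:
H = 99 (H = 3 - 1*(-96) = 3 + 96 = 99)
X(I) = 31/10 (X(I) = 1/10 + 3 = ⅒ + 3 = 31/10)
H + 42*X(1/(5*(-5) - 5)) = 99 + 42*(31/10) = 99 + 651/5 = 1146/5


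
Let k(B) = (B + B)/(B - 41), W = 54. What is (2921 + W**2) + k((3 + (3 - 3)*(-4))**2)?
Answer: 93383/16 ≈ 5836.4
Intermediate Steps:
k(B) = 2*B/(-41 + B) (k(B) = (2*B)/(-41 + B) = 2*B/(-41 + B))
(2921 + W**2) + k((3 + (3 - 3)*(-4))**2) = (2921 + 54**2) + 2*(3 + (3 - 3)*(-4))**2/(-41 + (3 + (3 - 3)*(-4))**2) = (2921 + 2916) + 2*(3 + 0*(-4))**2/(-41 + (3 + 0*(-4))**2) = 5837 + 2*(3 + 0)**2/(-41 + (3 + 0)**2) = 5837 + 2*3**2/(-41 + 3**2) = 5837 + 2*9/(-41 + 9) = 5837 + 2*9/(-32) = 5837 + 2*9*(-1/32) = 5837 - 9/16 = 93383/16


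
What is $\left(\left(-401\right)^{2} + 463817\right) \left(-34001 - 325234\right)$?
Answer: $-224384647230$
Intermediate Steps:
$\left(\left(-401\right)^{2} + 463817\right) \left(-34001 - 325234\right) = \left(160801 + 463817\right) \left(-359235\right) = 624618 \left(-359235\right) = -224384647230$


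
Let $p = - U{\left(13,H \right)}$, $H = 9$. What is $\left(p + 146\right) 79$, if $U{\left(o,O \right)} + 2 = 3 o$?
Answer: $8611$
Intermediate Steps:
$U{\left(o,O \right)} = -2 + 3 o$
$p = -37$ ($p = - (-2 + 3 \cdot 13) = - (-2 + 39) = \left(-1\right) 37 = -37$)
$\left(p + 146\right) 79 = \left(-37 + 146\right) 79 = 109 \cdot 79 = 8611$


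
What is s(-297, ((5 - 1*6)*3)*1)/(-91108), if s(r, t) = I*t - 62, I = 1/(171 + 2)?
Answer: 10729/15761684 ≈ 0.00068070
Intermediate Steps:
I = 1/173 ≈ 0.0057803
s(r, t) = -62 + t/173 (s(r, t) = t/173 - 62 = -62 + t/173)
s(-297, ((5 - 1*6)*3)*1)/(-91108) = (-62 + (((5 - 1*6)*3)*1)/173)/(-91108) = (-62 + (((5 - 6)*3)*1)/173)*(-1/91108) = (-62 + (-1*3*1)/173)*(-1/91108) = (-62 + (-3*1)/173)*(-1/91108) = (-62 + (1/173)*(-3))*(-1/91108) = (-62 - 3/173)*(-1/91108) = -10729/173*(-1/91108) = 10729/15761684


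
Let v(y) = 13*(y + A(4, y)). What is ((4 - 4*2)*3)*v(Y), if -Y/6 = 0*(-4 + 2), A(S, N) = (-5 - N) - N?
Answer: 780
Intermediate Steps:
A(S, N) = -5 - 2*N
Y = 0 (Y = -0*(-4 + 2) = -0*(-2) = -6*0 = 0)
v(y) = -65 - 13*y (v(y) = 13*(y + (-5 - 2*y)) = 13*(-5 - y) = -65 - 13*y)
((4 - 4*2)*3)*v(Y) = ((4 - 4*2)*3)*(-65 - 13*0) = ((4 - 1*8)*3)*(-65 + 0) = ((4 - 8)*3)*(-65) = -4*3*(-65) = -12*(-65) = 780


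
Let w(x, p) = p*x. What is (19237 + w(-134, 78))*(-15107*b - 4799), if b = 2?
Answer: -307589205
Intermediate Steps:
(19237 + w(-134, 78))*(-15107*b - 4799) = (19237 + 78*(-134))*(-15107*2 - 4799) = (19237 - 10452)*(-30214 - 4799) = 8785*(-35013) = -307589205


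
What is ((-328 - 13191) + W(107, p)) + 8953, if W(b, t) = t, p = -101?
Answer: -4667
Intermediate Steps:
((-328 - 13191) + W(107, p)) + 8953 = ((-328 - 13191) - 101) + 8953 = (-13519 - 101) + 8953 = -13620 + 8953 = -4667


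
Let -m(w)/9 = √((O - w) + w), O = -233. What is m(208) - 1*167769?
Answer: -167769 - 9*I*√233 ≈ -1.6777e+5 - 137.38*I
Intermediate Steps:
m(w) = -9*I*√233 (m(w) = -9*√((-233 - w) + w) = -9*I*√233)
m(208) - 1*167769 = -9*I*√233 - 1*167769 = -9*I*√233 - 167769 = -167769 - 9*I*√233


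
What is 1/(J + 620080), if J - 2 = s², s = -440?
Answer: 1/813682 ≈ 1.2290e-6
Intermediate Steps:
J = 193602 (J = 2 + (-440)² = 2 + 193600 = 193602)
1/(J + 620080) = 1/(193602 + 620080) = 1/813682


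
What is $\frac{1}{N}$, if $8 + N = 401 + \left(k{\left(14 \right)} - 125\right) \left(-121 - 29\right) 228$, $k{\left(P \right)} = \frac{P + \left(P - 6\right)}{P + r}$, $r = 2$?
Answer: $\frac{1}{4228368} \approx 2.365 \cdot 10^{-7}$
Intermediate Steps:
$k{\left(P \right)} = \frac{-6 + 2 P}{2 + P}$ ($k{\left(P \right)} = \frac{P + \left(P - 6\right)}{P + 2} = \frac{P + \left(-6 + P\right)}{2 + P} = \frac{-6 + 2 P}{2 + P}$)
$N = 4228368$ ($N = -8 + \left(401 + \left(\frac{2 \left(-3 + 14\right)}{2 + 14} - 125\right) \left(-121 - 29\right) 228\right) = -8 + \left(401 + \left(2 \cdot \frac{1}{16} \cdot 11 - 125\right) \left(-150\right) 228\right) = -8 + \left(401 + \left(\frac{11}{8} - 125\right) \left(-150\right) 228\right) = -8 + \left(401 + \left(- \frac{989}{8}\right) \left(-150\right) 228\right) = -8 + \left(401 + \frac{74175}{4} \cdot 228\right) = -8 + \left(401 + 4227975\right) = -8 + 4228376 = 4228368$)
$\frac{1}{N} = \frac{1}{4228368}$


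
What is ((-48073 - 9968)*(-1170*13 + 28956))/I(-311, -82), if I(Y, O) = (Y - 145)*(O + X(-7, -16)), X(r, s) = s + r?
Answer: -44323977/2660 ≈ -16663.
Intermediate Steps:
X(r, s) = r + s
I(Y, O) = (-145 + Y)*(-23 + O) (I(Y, O) = (Y - 145)*(O + (-7 - 16)) = (-145 + Y)*(O - 23) = (-145 + Y)*(-23 + O))
((-48073 - 9968)*(-1170*13 + 28956))/I(-311, -82) = ((-48073 - 9968)*(-1170*13 + 28956))/(3335 - 145*(-82) - 23*(-311) - 82*(-311)) = (-58041*(-15210 + 28956))/(3335 + 11890 + 7153 + 25502) = -58041*13746/47880 = -797831586*1/47880 = -44323977/2660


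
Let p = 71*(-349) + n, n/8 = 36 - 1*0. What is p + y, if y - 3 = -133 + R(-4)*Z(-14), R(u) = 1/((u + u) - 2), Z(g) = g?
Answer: -123098/5 ≈ -24620.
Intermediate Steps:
n = 288 (n = 8*(36 - 1*0) = 8*(36 + 0) = 8*36 = 288)
p = -24491 (p = 71*(-349) + 288 = -24779 + 288 = -24491)
R(u) = 1/(-2 + 2*u) (R(u) = 1/(2*u - 2) = 1/(-2 + 2*u))
y = -643/5 (y = 3 + (-133 + (1/(2*(-1 - 4)))*(-14)) = 3 + (-133 + ((½)/(-5))*(-14)) = 3 + (-133 + ((½)*(-⅕))*(-14)) = 3 + (-133 - ⅒*(-14)) = 3 + (-133 + 7/5) = 3 - 658/5 = -643/5 ≈ -128.60)
p + y = -24491 - 643/5 = -123098/5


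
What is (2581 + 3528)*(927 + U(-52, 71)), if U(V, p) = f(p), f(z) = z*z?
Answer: 36458512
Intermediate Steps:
f(z) = z²
U(V, p) = p²
(2581 + 3528)*(927 + U(-52, 71)) = (2581 + 3528)*(927 + 71²) = 6109*(927 + 5041) = 6109*5968 = 36458512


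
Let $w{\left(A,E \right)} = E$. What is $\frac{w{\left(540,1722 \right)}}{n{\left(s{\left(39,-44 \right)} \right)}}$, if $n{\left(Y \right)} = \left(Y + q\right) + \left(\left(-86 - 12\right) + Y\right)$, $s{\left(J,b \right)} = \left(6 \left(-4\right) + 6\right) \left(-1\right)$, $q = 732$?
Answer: $\frac{861}{335} \approx 2.5701$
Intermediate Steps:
$s{\left(J,b \right)} = 18$ ($s{\left(J,b \right)} = \left(-24 + 6\right) \left(-1\right) = \left(-18\right) \left(-1\right) = 18$)
$n{\left(Y \right)} = 634 + 2 Y$ ($n{\left(Y \right)} = \left(Y + 732\right) + \left(\left(-86 - 12\right) + Y\right) = \left(732 + Y\right) + \left(-98 + Y\right) = 634 + 2 Y$)
$\frac{w{\left(540,1722 \right)}}{n{\left(s{\left(39,-44 \right)} \right)}} = \frac{1722}{634 + 2 \cdot 18} = \frac{1722}{634 + 36} = \frac{1722}{670} = 1722 \cdot \frac{1}{670} = \frac{861}{335}$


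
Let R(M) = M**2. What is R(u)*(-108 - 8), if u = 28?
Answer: -90944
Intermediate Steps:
R(u)*(-108 - 8) = 28**2*(-108 - 8) = 784*(-116) = -90944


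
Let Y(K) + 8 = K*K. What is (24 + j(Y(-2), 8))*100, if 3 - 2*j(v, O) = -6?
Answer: 2850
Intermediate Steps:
Y(K) = -8 + K**2 (Y(K) = -8 + K*K = -8 + K**2)
j(v, O) = 9/2 (j(v, O) = 3/2 - 1/2*(-6) = 3/2 + 3 = 9/2)
(24 + j(Y(-2), 8))*100 = (24 + 9/2)*100 = (57/2)*100 = 2850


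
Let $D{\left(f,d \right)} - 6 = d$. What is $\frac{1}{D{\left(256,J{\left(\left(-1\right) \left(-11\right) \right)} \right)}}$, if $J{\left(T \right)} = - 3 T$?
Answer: $- \frac{1}{27} \approx -0.037037$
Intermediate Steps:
$D{\left(f,d \right)} = 6 + d$
$\frac{1}{D{\left(256,J{\left(\left(-1\right) \left(-11\right) \right)} \right)}} = \frac{1}{6 - 3 \left(\left(-1\right) \left(-11\right)\right)} = \frac{1}{6 - 33} = \frac{1}{-27} = - \frac{1}{27}$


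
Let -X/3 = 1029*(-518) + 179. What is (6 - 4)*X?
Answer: 3197058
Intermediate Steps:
X = 1598529 (X = -3*(1029*(-518) + 179) = -3*(-533022 + 179) = -3*(-532843) = 1598529)
(6 - 4)*X = (6 - 4)*1598529 = 2*1598529 = 3197058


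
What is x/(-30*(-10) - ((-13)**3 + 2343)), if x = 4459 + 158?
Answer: 4617/154 ≈ 29.981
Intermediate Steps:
x = 4617
x/(-30*(-10) - ((-13)**3 + 2343)) = 4617/(-30*(-10) - ((-13)**3 + 2343)) = 4617/(300 - (-2197 + 2343)) = 4617/(300 - 1*146) = 4617/(300 - 146) = 4617/154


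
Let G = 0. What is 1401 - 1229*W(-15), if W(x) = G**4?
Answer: 1401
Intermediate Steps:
W(x) = 0 (W(x) = 0**4 = 0)
1401 - 1229*W(-15) = 1401 - 1229*0 = 1401 + 0 = 1401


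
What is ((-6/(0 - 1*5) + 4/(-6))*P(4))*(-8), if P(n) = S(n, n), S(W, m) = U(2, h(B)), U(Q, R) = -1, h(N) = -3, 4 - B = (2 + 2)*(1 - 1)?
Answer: 64/15 ≈ 4.2667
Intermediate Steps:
B = 4 (B = 4 - (2 + 2)*(1 - 1) = 4 - 4*0 = 4 - 1*0 = 4 + 0 = 4)
S(W, m) = -1
P(n) = -1
((-6/(0 - 1*5) + 4/(-6))*P(4))*(-8) = ((-6/(0 - 1*5) + 4/(-6))*(-1))*(-8) = ((-6/(0 - 5) + 4*(-⅙))*(-1))*(-8) = ((-6/(-5) - ⅔)*(-1))*(-8) = ((-6*(-⅕) - ⅔)*(-1))*(-8) = ((6/5 - ⅔)*(-1))*(-8) = ((8/15)*(-1))*(-8) = -8/15*(-8) = 64/15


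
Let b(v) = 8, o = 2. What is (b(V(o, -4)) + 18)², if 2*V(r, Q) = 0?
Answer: 676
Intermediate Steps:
V(r, Q) = 0 (V(r, Q) = (½)*0 = 0)
(b(V(o, -4)) + 18)² = (8 + 18)² = 26² = 676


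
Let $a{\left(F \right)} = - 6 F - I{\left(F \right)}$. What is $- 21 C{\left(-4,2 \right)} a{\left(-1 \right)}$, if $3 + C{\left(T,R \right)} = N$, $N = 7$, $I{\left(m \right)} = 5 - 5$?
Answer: $-504$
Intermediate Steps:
$I{\left(m \right)} = 0$
$C{\left(T,R \right)} = 4$ ($C{\left(T,R \right)} = -3 + 7 = 4$)
$a{\left(F \right)} = - 6 F$ ($a{\left(F \right)} = - 6 F - 0 = - 6 F + 0 = - 6 F$)
$- 21 C{\left(-4,2 \right)} a{\left(-1 \right)} = \left(-21\right) 4 \left(\left(-6\right) \left(-1\right)\right) = \left(-84\right) 6 = -504$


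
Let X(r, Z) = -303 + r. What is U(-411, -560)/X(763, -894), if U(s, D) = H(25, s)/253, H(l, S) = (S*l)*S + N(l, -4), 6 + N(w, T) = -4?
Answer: 844603/23276 ≈ 36.286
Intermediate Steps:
N(w, T) = -10 (N(w, T) = -6 - 4 = -10)
H(l, S) = -10 + l*S² (H(l, S) = (S*l)*S - 10 = l*S² - 10 = -10 + l*S²)
U(s, D) = -10/253 + 25*s²/253 (U(s, D) = (-10 + 25*s²)/253 = (-10 + 25*s²)*(1/253) = -10/253 + 25*s²/253)
U(-411, -560)/X(763, -894) = (-10/253 + (25/253)*(-411)²)/(-303 + 763) = (-10/253 + (25/253)*168921)/460 = (-10/253 + 4223025/253)*(1/460) = (4223015/253)*(1/460) = 844603/23276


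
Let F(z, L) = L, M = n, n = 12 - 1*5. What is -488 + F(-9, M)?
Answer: -481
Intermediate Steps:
n = 7 (n = 12 - 5 = 7)
M = 7
-488 + F(-9, M) = -488 + 7 = -481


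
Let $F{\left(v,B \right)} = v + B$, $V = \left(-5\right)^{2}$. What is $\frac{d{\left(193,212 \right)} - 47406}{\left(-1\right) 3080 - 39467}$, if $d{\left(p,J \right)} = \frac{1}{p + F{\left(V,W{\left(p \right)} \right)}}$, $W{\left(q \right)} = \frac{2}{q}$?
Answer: $\frac{1994654663}{1790207572} \approx 1.1142$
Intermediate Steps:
$V = 25$
$F{\left(v,B \right)} = B + v$
$d{\left(p,J \right)} = \frac{1}{25 + p + \frac{2}{p}}$ ($d{\left(p,J \right)} = \frac{1}{p + \left(\frac{2}{p} + 25\right)} = \frac{1}{p + \left(25 + \frac{2}{p}\right)} = \frac{1}{25 + p + \frac{2}{p}}$)
$\frac{d{\left(193,212 \right)} - 47406}{\left(-1\right) 3080 - 39467} = \frac{\frac{193}{2 + 193^{2} + 25 \cdot 193} - 47406}{\left(-1\right) 3080 - 39467} = \frac{\frac{193}{2 + 37249 + 4825} - 47406}{-3080 - 39467} = \frac{\frac{193}{42076} - 47406}{-42547} = \left(193 \cdot \frac{1}{42076} - 47406\right) \left(- \frac{1}{42547}\right) = \left(\frac{193}{42076} - 47406\right) \left(- \frac{1}{42547}\right) = \left(- \frac{1994654663}{42076}\right) \left(- \frac{1}{42547}\right) = \frac{1994654663}{1790207572}$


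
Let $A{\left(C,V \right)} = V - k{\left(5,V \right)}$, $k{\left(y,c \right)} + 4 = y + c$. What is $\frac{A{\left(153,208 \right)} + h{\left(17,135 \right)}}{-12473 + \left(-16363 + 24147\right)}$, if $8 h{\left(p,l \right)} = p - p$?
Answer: $\frac{1}{4689} \approx 0.00021327$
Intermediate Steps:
$k{\left(y,c \right)} = -4 + c + y$ ($k{\left(y,c \right)} = -4 + \left(y + c\right) = -4 + \left(c + y\right) = -4 + c + y$)
$A{\left(C,V \right)} = -1$ ($A{\left(C,V \right)} = V - \left(-4 + V + 5\right) = V - \left(1 + V\right) = -1$)
$h{\left(p,l \right)} = 0$ ($h{\left(p,l \right)} = \frac{p - p}{8} = \frac{1}{8} \cdot 0 = 0$)
$\frac{A{\left(153,208 \right)} + h{\left(17,135 \right)}}{-12473 + \left(-16363 + 24147\right)} = \frac{-1 + 0}{-12473 + \left(-16363 + 24147\right)} = - \frac{1}{-12473 + 7784} = - \frac{1}{-4689} = \left(-1\right) \left(- \frac{1}{4689}\right) = \frac{1}{4689}$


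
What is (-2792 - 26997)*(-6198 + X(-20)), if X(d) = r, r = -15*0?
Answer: 184632222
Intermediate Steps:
r = 0
X(d) = 0
(-2792 - 26997)*(-6198 + X(-20)) = (-2792 - 26997)*(-6198 + 0) = -29789*(-6198) = 184632222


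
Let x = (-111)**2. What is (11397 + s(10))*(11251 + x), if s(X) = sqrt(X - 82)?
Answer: 268650084 + 141432*I*sqrt(2) ≈ 2.6865e+8 + 2.0002e+5*I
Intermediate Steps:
x = 12321
s(X) = sqrt(-82 + X)
(11397 + s(10))*(11251 + x) = (11397 + sqrt(-82 + 10))*(11251 + 12321) = (11397 + sqrt(-72))*23572 = (11397 + 6*I*sqrt(2))*23572 = 268650084 + 141432*I*sqrt(2)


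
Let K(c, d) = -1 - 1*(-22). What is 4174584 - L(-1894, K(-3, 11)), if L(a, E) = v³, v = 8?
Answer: 4174072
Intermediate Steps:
K(c, d) = 21 (K(c, d) = -1 + 22 = 21)
L(a, E) = 512 (L(a, E) = 8³ = 512)
4174584 - L(-1894, K(-3, 11)) = 4174584 - 1*512 = 4174584 - 512 = 4174072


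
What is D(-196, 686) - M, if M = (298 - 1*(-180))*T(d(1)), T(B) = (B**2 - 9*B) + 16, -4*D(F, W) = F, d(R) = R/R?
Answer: -3775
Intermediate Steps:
d(R) = 1
D(F, W) = -F/4
T(B) = 16 + B**2 - 9*B
M = 3824 (M = (298 - 1*(-180))*(16 + 1**2 - 9*1) = (298 + 180)*(16 + 1 - 9) = 478*8 = 3824)
D(-196, 686) - M = -1/4*(-196) - 1*3824 = 49 - 3824 = -3775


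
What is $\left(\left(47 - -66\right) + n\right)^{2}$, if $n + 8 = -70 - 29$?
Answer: $36$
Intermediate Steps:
$n = -107$ ($n = -8 - 99 = -107$)
$\left(\left(47 - -66\right) + n\right)^{2} = \left(\left(47 - -66\right) - 107\right)^{2} = \left(\left(47 + 66\right) - 107\right)^{2} = \left(113 - 107\right)^{2} = 6^{2} = 36$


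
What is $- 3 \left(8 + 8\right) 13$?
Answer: $-624$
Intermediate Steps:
$- 3 \left(8 + 8\right) 13 = \left(-3\right) 16 \cdot 13 = \left(-48\right) 13 = -624$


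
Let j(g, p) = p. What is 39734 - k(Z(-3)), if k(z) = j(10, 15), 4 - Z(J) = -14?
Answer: 39719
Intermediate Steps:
Z(J) = 18 (Z(J) = 4 - 1*(-14) = 4 + 14 = 18)
k(z) = 15
39734 - k(Z(-3)) = 39734 - 1*15 = 39734 - 15 = 39719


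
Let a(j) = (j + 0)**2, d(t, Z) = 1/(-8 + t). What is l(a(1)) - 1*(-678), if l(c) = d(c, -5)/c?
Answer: 4745/7 ≈ 677.86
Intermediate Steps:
a(j) = j**2
l(c) = 1/(c*(-8 + c)) (l(c) = 1/((-8 + c)*c) = 1/(c*(-8 + c)))
l(a(1)) - 1*(-678) = 1/((1**2)*(-8 + 1**2)) - 1*(-678) = 1/(1*(-8 + 1)) + 678 = 1/(-7) + 678 = 1*(-1/7) + 678 = -1/7 + 678 = 4745/7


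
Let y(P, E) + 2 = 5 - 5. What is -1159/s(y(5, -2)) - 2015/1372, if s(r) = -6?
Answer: 789029/4116 ≈ 191.70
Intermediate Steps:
y(P, E) = -2 (y(P, E) = -2 + (5 - 5) = -2 + 0 = -2)
-1159/s(y(5, -2)) - 2015/1372 = -1159/(-6) - 2015/1372 = -1159*(-1/6) - 2015*1/1372 = 1159/6 - 2015/1372 = 789029/4116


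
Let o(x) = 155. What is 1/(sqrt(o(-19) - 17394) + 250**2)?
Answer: 62500/3906267239 - I*sqrt(17239)/3906267239 ≈ 1.6e-5 - 3.3612e-8*I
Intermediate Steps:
1/(sqrt(o(-19) - 17394) + 250**2) = 1/(sqrt(155 - 17394) + 250**2) = 1/(sqrt(-17239) + 62500) = 1/(I*sqrt(17239) + 62500) = 1/(62500 + I*sqrt(17239))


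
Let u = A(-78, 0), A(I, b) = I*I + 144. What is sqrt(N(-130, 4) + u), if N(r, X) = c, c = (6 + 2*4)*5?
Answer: sqrt(6298) ≈ 79.360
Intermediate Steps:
A(I, b) = 144 + I**2 (A(I, b) = I**2 + 144 = 144 + I**2)
u = 6228 (u = 144 + (-78)**2 = 144 + 6084 = 6228)
c = 70 (c = (6 + 8)*5 = 14*5 = 70)
N(r, X) = 70
sqrt(N(-130, 4) + u) = sqrt(70 + 6228) = sqrt(6298)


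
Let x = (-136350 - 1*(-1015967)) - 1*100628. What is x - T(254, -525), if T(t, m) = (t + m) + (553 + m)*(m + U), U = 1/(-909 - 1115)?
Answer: 401743767/506 ≈ 7.9396e+5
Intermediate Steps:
U = -1/2024 (U = 1/(-2024) = -1/2024 ≈ -0.00049407)
T(t, m) = m + t + (553 + m)*(-1/2024 + m) (T(t, m) = (t + m) + (553 + m)*(m - 1/2024) = (m + t) + (553 + m)*(-1/2024 + m) = m + t + (553 + m)*(-1/2024 + m))
x = 778989 (x = (-136350 + 1015967) - 100628 = 879617 - 100628 = 778989)
x - T(254, -525) = 778989 - (-553/2024 + 254 + (-525)² + (1121295/2024)*(-525)) = 778989 - (-553/2024 + 254 + 275625 - 588679875/2024) = 778989 - 1*(-7575333/506) = 778989 + 7575333/506 = 401743767/506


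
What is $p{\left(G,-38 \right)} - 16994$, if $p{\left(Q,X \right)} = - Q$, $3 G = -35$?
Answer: $- \frac{50947}{3} \approx -16982.0$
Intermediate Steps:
$G = - \frac{35}{3}$ ($G = \frac{1}{3} \left(-35\right) = - \frac{35}{3} \approx -11.667$)
$p{\left(G,-38 \right)} - 16994 = \left(-1\right) \left(- \frac{35}{3}\right) - 16994 = \frac{35}{3} - 16994 = - \frac{50947}{3}$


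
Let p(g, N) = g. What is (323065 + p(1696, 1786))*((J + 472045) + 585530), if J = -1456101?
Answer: -129425702286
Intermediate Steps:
(323065 + p(1696, 1786))*((J + 472045) + 585530) = (323065 + 1696)*((-1456101 + 472045) + 585530) = 324761*(-984056 + 585530) = 324761*(-398526) = -129425702286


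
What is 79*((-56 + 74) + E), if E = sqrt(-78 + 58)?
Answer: 1422 + 158*I*sqrt(5) ≈ 1422.0 + 353.3*I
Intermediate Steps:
E = 2*I*sqrt(5) (E = sqrt(-20) = 2*I*sqrt(5) ≈ 4.4721*I)
79*((-56 + 74) + E) = 79*((-56 + 74) + 2*I*sqrt(5)) = 79*(18 + 2*I*sqrt(5)) = 1422 + 158*I*sqrt(5)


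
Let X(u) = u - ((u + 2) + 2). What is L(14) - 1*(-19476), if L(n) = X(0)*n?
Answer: 19420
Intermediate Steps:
X(u) = -4 (X(u) = u - ((2 + u) + 2) = u - (4 + u) = u + (-4 - u) = -4)
L(n) = -4*n
L(14) - 1*(-19476) = -4*14 - 1*(-19476) = -56 + 19476 = 19420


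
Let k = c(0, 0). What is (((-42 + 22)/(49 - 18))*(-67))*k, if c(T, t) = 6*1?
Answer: 8040/31 ≈ 259.35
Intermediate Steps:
c(T, t) = 6
k = 6
(((-42 + 22)/(49 - 18))*(-67))*k = (((-42 + 22)/(49 - 18))*(-67))*6 = (-20/31*(-67))*6 = (-20*1/31*(-67))*6 = -20/31*(-67)*6 = (1340/31)*6 = 8040/31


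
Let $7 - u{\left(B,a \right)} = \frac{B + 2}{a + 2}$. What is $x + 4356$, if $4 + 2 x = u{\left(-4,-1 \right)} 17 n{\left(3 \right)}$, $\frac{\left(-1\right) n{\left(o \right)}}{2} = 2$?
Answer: $4048$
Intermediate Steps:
$u{\left(B,a \right)} = 7 - \frac{2 + B}{2 + a}$ ($u{\left(B,a \right)} = 7 - \frac{B + 2}{a + 2} = 7 - \frac{2 + B}{2 + a}$)
$n{\left(o \right)} = -4$ ($n{\left(o \right)} = \left(-2\right) 2 = -4$)
$x = -308$ ($x = -2 + \frac{\frac{12 - -4 + 7 \left(-1\right)}{2 - 1} \cdot 17 \left(-4\right)}{2} = -2 + \frac{\frac{12 + 4 - 7}{1} \cdot 17 \left(-4\right)}{2} = -2 + \frac{1 \cdot 9 \cdot 17 \left(-4\right)}{2} = -2 + \frac{9 \cdot 17 \left(-4\right)}{2} = -2 + \frac{153 \left(-4\right)}{2} = -2 + \frac{1}{2} \left(-612\right) = -2 - 306 = -308$)
$x + 4356 = -308 + 4356 = 4048$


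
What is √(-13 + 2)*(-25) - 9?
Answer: -9 - 25*I*√11 ≈ -9.0 - 82.916*I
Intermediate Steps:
√(-13 + 2)*(-25) - 9 = √(-11)*(-25) - 9 = (I*√11)*(-25) - 9 = -25*I*√11 - 9 = -9 - 25*I*√11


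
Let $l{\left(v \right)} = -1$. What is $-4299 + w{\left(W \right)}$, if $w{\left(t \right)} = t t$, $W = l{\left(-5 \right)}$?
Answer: $-4298$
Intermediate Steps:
$W = -1$
$w{\left(t \right)} = t^{2}$
$-4299 + w{\left(W \right)} = -4299 + \left(-1\right)^{2} = -4299 + 1 = -4298$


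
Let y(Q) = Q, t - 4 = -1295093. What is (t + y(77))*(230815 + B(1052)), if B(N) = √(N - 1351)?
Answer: -298908194780 - 1295012*I*√299 ≈ -2.9891e+11 - 2.2393e+7*I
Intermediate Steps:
t = -1295089 (t = 4 - 1295093 = -1295089)
B(N) = √(-1351 + N)
(t + y(77))*(230815 + B(1052)) = (-1295089 + 77)*(230815 + √(-1351 + 1052)) = -1295012*(230815 + √(-299)) = -1295012*(230815 + I*√299) = -298908194780 - 1295012*I*√299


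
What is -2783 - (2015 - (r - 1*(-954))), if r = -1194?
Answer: -5038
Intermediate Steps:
-2783 - (2015 - (r - 1*(-954))) = -2783 - (2015 - (-1194 - 1*(-954))) = -2783 - (2015 - (-1194 + 954)) = -2783 - (2015 - 1*(-240)) = -2783 - (2015 + 240) = -2783 - 1*2255 = -2783 - 2255 = -5038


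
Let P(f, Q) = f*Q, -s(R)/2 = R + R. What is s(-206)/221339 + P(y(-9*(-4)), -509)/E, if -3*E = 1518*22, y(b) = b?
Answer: 1016247151/615986437 ≈ 1.6498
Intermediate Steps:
s(R) = -4*R (s(R) = -2*(R + R) = -4*R)
E = -11132 (E = -506*22 = -⅓*33396 = -11132)
P(f, Q) = Q*f
s(-206)/221339 + P(y(-9*(-4)), -509)/E = -4*(-206)/221339 - (-4581)*(-4)/(-11132) = 824*(1/221339) - 509*36*(-1/11132) = 824/221339 - 18324*(-1/11132) = 824/221339 + 4581/2783 = 1016247151/615986437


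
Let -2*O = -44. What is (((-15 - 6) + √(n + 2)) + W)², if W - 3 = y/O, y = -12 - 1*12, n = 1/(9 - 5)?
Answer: 149769/484 ≈ 309.44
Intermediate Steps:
O = 22 (O = -½*(-44) = 22)
n = ¼ (n = 1/4 = ¼ ≈ 0.25000)
y = -24 (y = -12 - 12 = -24)
W = 21/11 (W = 3 - 24/22 = 3 - 24*1/22 = 3 - 12/11 = 21/11 ≈ 1.9091)
(((-15 - 6) + √(n + 2)) + W)² = (((-15 - 6) + √(¼ + 2)) + 21/11)² = ((-21 + √(9/4)) + 21/11)² = ((-21 + 3/2) + 21/11)² = (-39/2 + 21/11)² = (-387/22)² = 149769/484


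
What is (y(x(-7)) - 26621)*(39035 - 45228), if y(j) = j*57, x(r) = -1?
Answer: 165216854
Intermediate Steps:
y(j) = 57*j
(y(x(-7)) - 26621)*(39035 - 45228) = (57*(-1) - 26621)*(39035 - 45228) = (-57 - 26621)*(-6193) = -26678*(-6193) = 165216854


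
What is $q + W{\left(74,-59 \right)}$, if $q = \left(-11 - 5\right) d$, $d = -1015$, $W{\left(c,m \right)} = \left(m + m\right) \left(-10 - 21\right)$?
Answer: $19898$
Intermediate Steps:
$W{\left(c,m \right)} = - 62 m$ ($W{\left(c,m \right)} = 2 m \left(-31\right) = - 62 m$)
$q = 16240$ ($q = \left(-11 - 5\right) \left(-1015\right) = \left(-16\right) \left(-1015\right) = 16240$)
$q + W{\left(74,-59 \right)} = 16240 - -3658 = 16240 + 3658 = 19898$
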